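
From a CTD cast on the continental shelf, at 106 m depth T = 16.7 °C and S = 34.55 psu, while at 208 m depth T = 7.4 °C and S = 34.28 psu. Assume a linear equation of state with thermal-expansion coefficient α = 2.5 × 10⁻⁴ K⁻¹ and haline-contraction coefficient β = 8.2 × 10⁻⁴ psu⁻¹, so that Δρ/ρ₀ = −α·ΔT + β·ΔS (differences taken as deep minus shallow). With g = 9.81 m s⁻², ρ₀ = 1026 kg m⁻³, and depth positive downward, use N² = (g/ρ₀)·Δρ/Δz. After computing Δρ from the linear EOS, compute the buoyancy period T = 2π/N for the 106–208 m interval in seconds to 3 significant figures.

ΔT = -9.3 K, ΔS = -0.27 psu (deep − shallow).
Δρ/ρ₀ = −αΔT + βΔS = 2.325 × 10⁻³ − 2.214 × 10⁻⁴ = 2.1036 × 10⁻³, so Δρ ≈ 2.158 kg m⁻³.
N² = (g/ρ₀)·Δρ/Δz = g·(Δρ/ρ₀)/Δz = 9.81 × 2.1036 × 10⁻³ / 102 = 2.0232 × 10⁻⁴ s⁻².
N = √(2.0232 × 10⁻⁴) = 0.014224 rad s⁻¹ → T = 2π/N = 441.73 s ≈ 442 s.

442 s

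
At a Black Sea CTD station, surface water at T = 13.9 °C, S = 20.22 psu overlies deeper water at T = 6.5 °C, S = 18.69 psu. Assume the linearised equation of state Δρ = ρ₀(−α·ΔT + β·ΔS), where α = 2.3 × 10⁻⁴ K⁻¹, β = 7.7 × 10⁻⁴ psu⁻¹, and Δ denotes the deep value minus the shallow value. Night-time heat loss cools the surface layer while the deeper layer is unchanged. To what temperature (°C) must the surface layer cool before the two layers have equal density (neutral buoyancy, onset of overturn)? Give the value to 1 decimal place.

11.6 °C

Neutral buoyancy requires Δρ = 0, i.e. −α(T_deep − T_surf′) + β(S_deep − S_surf) = 0.
T_surf′ = T_deep − (β/α)·ΔS = 6.5 − (7.7 × 10⁻⁴/2.3 × 10⁻⁴)·(-1.53) = 11.622 °C.
Cooling required: 13.9 − (11.622) = 2.278 °C.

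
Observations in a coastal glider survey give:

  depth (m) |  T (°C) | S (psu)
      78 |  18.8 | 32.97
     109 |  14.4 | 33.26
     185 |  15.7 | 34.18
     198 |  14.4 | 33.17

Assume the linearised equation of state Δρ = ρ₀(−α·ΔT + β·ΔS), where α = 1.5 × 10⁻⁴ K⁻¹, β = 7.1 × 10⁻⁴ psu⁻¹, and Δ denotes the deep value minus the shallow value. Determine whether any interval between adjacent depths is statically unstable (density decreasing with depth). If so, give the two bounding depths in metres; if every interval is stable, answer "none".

Evaluate Δρ/ρ₀ = −αΔT + βΔS across each adjacent pair:
  78–109 m: −αΔT+βΔS = −(1.5 × 10⁻⁴)(-4.4)+(7.1 × 10⁻⁴)(+0.29) = 8.7 × 10⁻⁴ → stable
  109–185 m: −αΔT+βΔS = −(1.5 × 10⁻⁴)(+1.3)+(7.1 × 10⁻⁴)(+0.92) = 4.6 × 10⁻⁴ → stable
  185–198 m: −αΔT+βΔS = −(1.5 × 10⁻⁴)(-1.3)+(7.1 × 10⁻⁴)(-1.01) = -5.2 × 10⁻⁴ → UNSTABLE
The 185–198 m interval has Δρ < 0: lighter water underlies denser water.

185–198 m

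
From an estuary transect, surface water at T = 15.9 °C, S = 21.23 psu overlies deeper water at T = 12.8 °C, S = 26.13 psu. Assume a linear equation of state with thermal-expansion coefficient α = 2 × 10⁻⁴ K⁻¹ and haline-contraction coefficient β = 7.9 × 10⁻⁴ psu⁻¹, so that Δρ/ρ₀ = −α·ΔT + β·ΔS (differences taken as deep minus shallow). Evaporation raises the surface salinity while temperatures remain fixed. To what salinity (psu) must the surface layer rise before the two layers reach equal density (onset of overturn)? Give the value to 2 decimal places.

26.91 psu

Neutral buoyancy requires −α(T_deep − T_surf) + β(S_deep − S_surf′) = 0.
S_surf′ = S_deep − (α/β)·ΔT = 26.13 − (2 × 10⁻⁴/7.9 × 10⁻⁴)·(-3.1) = 26.9148 psu.
Increase required: 26.9148 − 21.23 = 5.6848 psu.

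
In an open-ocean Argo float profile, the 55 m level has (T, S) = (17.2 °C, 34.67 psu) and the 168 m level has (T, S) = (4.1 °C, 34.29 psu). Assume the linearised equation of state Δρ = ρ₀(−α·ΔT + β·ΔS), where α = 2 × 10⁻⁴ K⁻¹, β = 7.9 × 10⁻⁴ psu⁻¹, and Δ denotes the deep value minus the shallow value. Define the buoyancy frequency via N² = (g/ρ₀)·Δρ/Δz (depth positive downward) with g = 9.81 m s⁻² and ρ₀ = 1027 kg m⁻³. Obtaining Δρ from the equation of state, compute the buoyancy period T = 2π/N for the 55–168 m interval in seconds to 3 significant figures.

ΔT = -13.1 K, ΔS = -0.38 psu (deep − shallow).
Δρ/ρ₀ = −αΔT + βΔS = 2.62 × 10⁻³ − 3.002 × 10⁻⁴ = 2.3198 × 10⁻³, so Δρ ≈ 2.382 kg m⁻³.
N² = (g/ρ₀)·Δρ/Δz = g·(Δρ/ρ₀)/Δz = 9.81 × 2.3198 × 10⁻³ / 113 = 2.0139 × 10⁻⁴ s⁻².
N = √(2.0139 × 10⁻⁴) = 0.014191 rad s⁻¹ → T = 2π/N = 442.76 s ≈ 443 s.

443 s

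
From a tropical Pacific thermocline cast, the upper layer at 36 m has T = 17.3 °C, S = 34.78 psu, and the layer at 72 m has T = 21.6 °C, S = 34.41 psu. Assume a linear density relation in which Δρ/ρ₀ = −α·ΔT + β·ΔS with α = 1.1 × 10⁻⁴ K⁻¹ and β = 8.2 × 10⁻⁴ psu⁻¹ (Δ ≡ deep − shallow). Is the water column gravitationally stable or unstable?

ΔT = 21.6 − 17.3 = +4.3 K and ΔS = 34.41 − 34.78 = -0.37 psu (deep − shallow).
−αΔT = -4.73 × 10⁻⁴; βΔS = -3.034 × 10⁻⁴; sum Δρ/ρ₀ = -7.764 × 10⁻⁴.
Δρ/ρ₀ < 0, so Δρ < 0: deeper water is lighter → statically unstable; the column would overturn.

unstable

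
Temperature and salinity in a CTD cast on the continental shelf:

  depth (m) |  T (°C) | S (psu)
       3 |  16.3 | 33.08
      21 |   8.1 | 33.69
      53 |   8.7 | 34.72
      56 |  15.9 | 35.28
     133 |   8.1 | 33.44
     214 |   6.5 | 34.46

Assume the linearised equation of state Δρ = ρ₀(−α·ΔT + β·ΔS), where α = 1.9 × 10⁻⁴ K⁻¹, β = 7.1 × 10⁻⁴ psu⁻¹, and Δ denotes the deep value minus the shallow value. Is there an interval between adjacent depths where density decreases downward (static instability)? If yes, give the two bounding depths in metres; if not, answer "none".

53–56 m

Evaluate Δρ/ρ₀ = −αΔT + βΔS across each adjacent pair:
  3–21 m: −αΔT+βΔS = −(1.9 × 10⁻⁴)(-8.2)+(7.1 × 10⁻⁴)(+0.61) = 2.0 × 10⁻³ → stable
  21–53 m: −αΔT+βΔS = −(1.9 × 10⁻⁴)(+0.6)+(7.1 × 10⁻⁴)(+1.03) = 6.2 × 10⁻⁴ → stable
  53–56 m: −αΔT+βΔS = −(1.9 × 10⁻⁴)(+7.2)+(7.1 × 10⁻⁴)(+0.56) = -9.7 × 10⁻⁴ → UNSTABLE
  56–133 m: −αΔT+βΔS = −(1.9 × 10⁻⁴)(-7.8)+(7.1 × 10⁻⁴)(-1.84) = 1.8 × 10⁻⁴ → stable
  133–214 m: −αΔT+βΔS = −(1.9 × 10⁻⁴)(-1.6)+(7.1 × 10⁻⁴)(+1.02) = 1.0 × 10⁻³ → stable
The 53–56 m interval has Δρ < 0: lighter water underlies denser water.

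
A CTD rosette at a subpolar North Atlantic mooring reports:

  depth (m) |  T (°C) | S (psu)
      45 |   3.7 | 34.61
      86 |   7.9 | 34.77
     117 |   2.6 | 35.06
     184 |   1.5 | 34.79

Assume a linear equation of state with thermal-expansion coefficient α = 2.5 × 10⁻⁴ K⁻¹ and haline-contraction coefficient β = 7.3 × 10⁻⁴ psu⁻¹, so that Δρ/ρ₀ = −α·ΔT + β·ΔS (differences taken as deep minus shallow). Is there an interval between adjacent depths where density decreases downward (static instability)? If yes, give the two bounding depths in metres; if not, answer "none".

Evaluate Δρ/ρ₀ = −αΔT + βΔS across each adjacent pair:
  45–86 m: −αΔT+βΔS = −(2.5 × 10⁻⁴)(+4.2)+(7.3 × 10⁻⁴)(+0.16) = -9.3 × 10⁻⁴ → UNSTABLE
  86–117 m: −αΔT+βΔS = −(2.5 × 10⁻⁴)(-5.3)+(7.3 × 10⁻⁴)(+0.29) = 1.5 × 10⁻³ → stable
  117–184 m: −αΔT+βΔS = −(2.5 × 10⁻⁴)(-1.1)+(7.3 × 10⁻⁴)(-0.27) = 7.8 × 10⁻⁵ → stable
The 45–86 m interval has Δρ < 0: lighter water underlies denser water.

45–86 m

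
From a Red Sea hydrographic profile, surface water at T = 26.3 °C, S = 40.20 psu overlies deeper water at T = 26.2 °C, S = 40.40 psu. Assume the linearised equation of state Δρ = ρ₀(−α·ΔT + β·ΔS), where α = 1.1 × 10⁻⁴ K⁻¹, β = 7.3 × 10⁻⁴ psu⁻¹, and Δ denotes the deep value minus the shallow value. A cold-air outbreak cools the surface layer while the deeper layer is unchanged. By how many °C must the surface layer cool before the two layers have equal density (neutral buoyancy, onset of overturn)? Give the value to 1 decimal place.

Neutral buoyancy requires Δρ = 0, i.e. −α(T_deep − T_surf′) + β(S_deep − S_surf) = 0.
T_surf′ = T_deep − (β/α)·ΔS = 26.2 − (7.3 × 10⁻⁴/1.1 × 10⁻⁴)·(+0.20) = 24.873 °C.
Cooling required: 26.3 − (24.873) = 1.427 °C.

1.4 °C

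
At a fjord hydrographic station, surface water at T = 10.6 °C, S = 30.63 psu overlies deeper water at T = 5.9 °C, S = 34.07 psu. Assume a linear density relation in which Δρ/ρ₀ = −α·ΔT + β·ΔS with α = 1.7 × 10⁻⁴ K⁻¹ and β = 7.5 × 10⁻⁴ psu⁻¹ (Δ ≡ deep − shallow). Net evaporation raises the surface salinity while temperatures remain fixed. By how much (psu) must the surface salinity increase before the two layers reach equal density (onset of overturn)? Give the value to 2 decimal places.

4.51 psu

Neutral buoyancy requires −α(T_deep − T_surf) + β(S_deep − S_surf′) = 0.
S_surf′ = S_deep − (α/β)·ΔT = 34.07 − (1.7 × 10⁻⁴/7.5 × 10⁻⁴)·(-4.7) = 35.1353 psu.
Increase required: 35.1353 − 30.63 = 4.5053 psu.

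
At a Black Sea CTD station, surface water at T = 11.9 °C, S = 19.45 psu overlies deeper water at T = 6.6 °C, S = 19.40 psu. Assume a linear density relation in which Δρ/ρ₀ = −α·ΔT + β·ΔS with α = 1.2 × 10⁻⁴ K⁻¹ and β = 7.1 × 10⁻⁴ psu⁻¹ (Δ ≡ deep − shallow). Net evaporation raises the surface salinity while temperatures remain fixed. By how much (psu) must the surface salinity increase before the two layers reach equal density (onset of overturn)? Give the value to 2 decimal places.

0.85 psu

Neutral buoyancy requires −α(T_deep − T_surf) + β(S_deep − S_surf′) = 0.
S_surf′ = S_deep − (α/β)·ΔT = 19.40 − (1.2 × 10⁻⁴/7.1 × 10⁻⁴)·(-5.3) = 20.2958 psu.
Increase required: 20.2958 − 19.45 = 0.8458 psu.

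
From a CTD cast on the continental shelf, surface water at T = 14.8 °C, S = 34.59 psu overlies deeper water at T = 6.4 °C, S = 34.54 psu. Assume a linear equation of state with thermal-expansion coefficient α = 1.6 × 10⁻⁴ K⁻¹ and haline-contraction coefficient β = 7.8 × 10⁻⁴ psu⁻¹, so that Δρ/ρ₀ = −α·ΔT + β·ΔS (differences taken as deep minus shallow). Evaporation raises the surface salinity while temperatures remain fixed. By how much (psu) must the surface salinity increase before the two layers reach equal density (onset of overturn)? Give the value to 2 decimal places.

Neutral buoyancy requires −α(T_deep − T_surf) + β(S_deep − S_surf′) = 0.
S_surf′ = S_deep − (α/β)·ΔT = 34.54 − (1.6 × 10⁻⁴/7.8 × 10⁻⁴)·(-8.4) = 36.2631 psu.
Increase required: 36.2631 − 34.59 = 1.6731 psu.

1.67 psu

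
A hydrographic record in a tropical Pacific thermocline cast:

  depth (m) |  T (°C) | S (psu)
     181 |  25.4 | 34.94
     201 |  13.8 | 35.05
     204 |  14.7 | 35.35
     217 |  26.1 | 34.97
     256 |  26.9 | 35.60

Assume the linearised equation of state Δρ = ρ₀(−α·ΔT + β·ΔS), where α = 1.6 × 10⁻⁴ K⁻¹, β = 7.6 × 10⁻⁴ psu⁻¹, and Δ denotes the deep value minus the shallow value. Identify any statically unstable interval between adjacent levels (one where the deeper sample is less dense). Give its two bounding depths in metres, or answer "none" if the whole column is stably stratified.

Evaluate Δρ/ρ₀ = −αΔT + βΔS across each adjacent pair:
  181–201 m: −αΔT+βΔS = −(1.6 × 10⁻⁴)(-11.6)+(7.6 × 10⁻⁴)(+0.11) = 1.9 × 10⁻³ → stable
  201–204 m: −αΔT+βΔS = −(1.6 × 10⁻⁴)(+0.9)+(7.6 × 10⁻⁴)(+0.30) = 8.4 × 10⁻⁵ → stable
  204–217 m: −αΔT+βΔS = −(1.6 × 10⁻⁴)(+11.4)+(7.6 × 10⁻⁴)(-0.38) = -2.1 × 10⁻³ → UNSTABLE
  217–256 m: −αΔT+βΔS = −(1.6 × 10⁻⁴)(+0.8)+(7.6 × 10⁻⁴)(+0.63) = 3.5 × 10⁻⁴ → stable
The 204–217 m interval has Δρ < 0: lighter water underlies denser water.

204–217 m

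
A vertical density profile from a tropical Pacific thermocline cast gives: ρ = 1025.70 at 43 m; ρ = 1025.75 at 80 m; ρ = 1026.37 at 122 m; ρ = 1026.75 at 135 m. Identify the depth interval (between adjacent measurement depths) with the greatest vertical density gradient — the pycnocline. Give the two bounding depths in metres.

122–135 m

Compute the density gradient over each adjacent pair:
  43–80 m: Δρ/Δz = 0.05/37 = 1.4 × 10⁻³ kg m⁻⁴
  80–122 m: Δρ/Δz = 0.62/42 = 0.015 kg m⁻⁴
  122–135 m: Δρ/Δz = 0.38/13 = 0.029 kg m⁻⁴
The largest gradient is in the 122–135 m interval — the pycnocline.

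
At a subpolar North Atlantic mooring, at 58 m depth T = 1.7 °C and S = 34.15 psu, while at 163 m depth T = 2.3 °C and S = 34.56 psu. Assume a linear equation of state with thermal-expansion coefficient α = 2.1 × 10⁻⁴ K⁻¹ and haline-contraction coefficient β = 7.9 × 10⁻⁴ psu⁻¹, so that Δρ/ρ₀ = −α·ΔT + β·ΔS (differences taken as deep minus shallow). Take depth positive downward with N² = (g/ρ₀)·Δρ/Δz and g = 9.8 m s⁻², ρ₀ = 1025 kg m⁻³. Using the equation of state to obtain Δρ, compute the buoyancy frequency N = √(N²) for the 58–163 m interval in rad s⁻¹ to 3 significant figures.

ΔT = +0.6 K, ΔS = +0.41 psu (deep − shallow).
Δρ/ρ₀ = −αΔT + βΔS = -1.26 × 10⁻⁴ + 3.239 × 10⁻⁴ = 1.979 × 10⁻⁴, so Δρ ≈ 0.2028 kg m⁻³.
N² = (g/ρ₀)·Δρ/Δz = g·(Δρ/ρ₀)/Δz = 9.8 × 1.979 × 10⁻⁴ / 105 = 1.8471 × 10⁻⁵ s⁻².
N = √(1.8471 × 10⁻⁵) = 4.2978 × 10⁻³ rad s⁻¹ ≈ 4.30 × 10⁻³ rad s⁻¹.

4.30 × 10⁻³ rad s⁻¹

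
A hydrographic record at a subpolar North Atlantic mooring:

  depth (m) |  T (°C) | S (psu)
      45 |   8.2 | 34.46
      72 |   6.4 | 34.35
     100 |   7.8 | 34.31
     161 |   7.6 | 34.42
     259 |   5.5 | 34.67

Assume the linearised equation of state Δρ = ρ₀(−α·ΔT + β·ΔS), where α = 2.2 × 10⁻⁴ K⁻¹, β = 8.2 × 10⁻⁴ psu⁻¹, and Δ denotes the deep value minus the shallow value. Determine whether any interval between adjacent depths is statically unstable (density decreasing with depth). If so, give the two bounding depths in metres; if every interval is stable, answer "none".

72–100 m

Evaluate Δρ/ρ₀ = −αΔT + βΔS across each adjacent pair:
  45–72 m: −αΔT+βΔS = −(2.2 × 10⁻⁴)(-1.8)+(8.2 × 10⁻⁴)(-0.11) = 3.1 × 10⁻⁴ → stable
  72–100 m: −αΔT+βΔS = −(2.2 × 10⁻⁴)(+1.4)+(8.2 × 10⁻⁴)(-0.04) = -3.4 × 10⁻⁴ → UNSTABLE
  100–161 m: −αΔT+βΔS = −(2.2 × 10⁻⁴)(-0.2)+(8.2 × 10⁻⁴)(+0.11) = 1.3 × 10⁻⁴ → stable
  161–259 m: −αΔT+βΔS = −(2.2 × 10⁻⁴)(-2.1)+(8.2 × 10⁻⁴)(+0.25) = 6.7 × 10⁻⁴ → stable
The 72–100 m interval has Δρ < 0: lighter water underlies denser water.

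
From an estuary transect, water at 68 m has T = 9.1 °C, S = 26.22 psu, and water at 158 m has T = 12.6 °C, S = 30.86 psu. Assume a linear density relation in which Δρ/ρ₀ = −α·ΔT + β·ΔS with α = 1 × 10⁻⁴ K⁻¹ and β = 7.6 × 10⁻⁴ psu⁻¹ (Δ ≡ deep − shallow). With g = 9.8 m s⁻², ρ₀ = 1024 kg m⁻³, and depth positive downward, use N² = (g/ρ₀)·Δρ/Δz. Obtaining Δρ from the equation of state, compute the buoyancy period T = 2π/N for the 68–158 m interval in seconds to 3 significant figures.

338 s

ΔT = +3.5 K, ΔS = +4.64 psu (deep − shallow).
Δρ/ρ₀ = −αΔT + βΔS = -3.50 × 10⁻⁴ + 3.5264 × 10⁻³ = 3.1764 × 10⁻³, so Δρ ≈ 3.253 kg m⁻³.
N² = (g/ρ₀)·Δρ/Δz = g·(Δρ/ρ₀)/Δz = 9.8 × 3.1764 × 10⁻³ / 90 = 3.4587 × 10⁻⁴ s⁻².
N = √(3.4587 × 10⁻⁴) = 0.018598 rad s⁻¹ → T = 2π/N = 337.84 s ≈ 338 s.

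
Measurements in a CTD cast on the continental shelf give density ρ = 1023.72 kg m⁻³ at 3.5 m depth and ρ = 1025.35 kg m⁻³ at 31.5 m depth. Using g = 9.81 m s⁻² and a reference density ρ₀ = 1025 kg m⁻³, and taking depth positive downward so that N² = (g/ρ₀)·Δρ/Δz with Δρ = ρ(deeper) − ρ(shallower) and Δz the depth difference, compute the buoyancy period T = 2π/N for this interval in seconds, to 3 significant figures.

Δρ = 1025.35 − 1023.72 = 1.63 kg m⁻³ over Δz = 31.5 − 3.5 = 28 m.
N² = (9.81/1025) × (1.63/28) = 5.5715 × 10⁻⁴ s⁻².
N = √(5.5715 × 10⁻⁴) = 0.023604 rad s⁻¹, so T = 2π/N = 266.19 s ≈ 266 s.

266 s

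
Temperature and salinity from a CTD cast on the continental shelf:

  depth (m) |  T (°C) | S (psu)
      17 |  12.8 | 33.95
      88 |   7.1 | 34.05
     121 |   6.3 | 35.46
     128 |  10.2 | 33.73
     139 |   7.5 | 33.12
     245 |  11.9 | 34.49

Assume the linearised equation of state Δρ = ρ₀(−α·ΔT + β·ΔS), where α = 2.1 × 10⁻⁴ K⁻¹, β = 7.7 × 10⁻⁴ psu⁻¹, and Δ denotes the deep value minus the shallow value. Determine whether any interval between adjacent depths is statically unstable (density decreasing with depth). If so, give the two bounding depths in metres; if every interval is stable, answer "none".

121–128 m

Evaluate Δρ/ρ₀ = −αΔT + βΔS across each adjacent pair:
  17–88 m: −αΔT+βΔS = −(2.1 × 10⁻⁴)(-5.7)+(7.7 × 10⁻⁴)(+0.10) = 1.3 × 10⁻³ → stable
  88–121 m: −αΔT+βΔS = −(2.1 × 10⁻⁴)(-0.8)+(7.7 × 10⁻⁴)(+1.41) = 1.3 × 10⁻³ → stable
  121–128 m: −αΔT+βΔS = −(2.1 × 10⁻⁴)(+3.9)+(7.7 × 10⁻⁴)(-1.73) = -2.2 × 10⁻³ → UNSTABLE
  128–139 m: −αΔT+βΔS = −(2.1 × 10⁻⁴)(-2.7)+(7.7 × 10⁻⁴)(-0.61) = 9.7 × 10⁻⁵ → stable
  139–245 m: −αΔT+βΔS = −(2.1 × 10⁻⁴)(+4.4)+(7.7 × 10⁻⁴)(+1.37) = 1.3 × 10⁻⁴ → stable
The 121–128 m interval has Δρ < 0: lighter water underlies denser water.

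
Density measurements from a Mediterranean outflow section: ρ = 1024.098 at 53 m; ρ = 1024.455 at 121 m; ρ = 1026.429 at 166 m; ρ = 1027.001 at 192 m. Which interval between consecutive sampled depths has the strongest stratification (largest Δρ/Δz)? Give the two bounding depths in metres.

121–166 m

Compute the density gradient over each adjacent pair:
  53–121 m: Δρ/Δz = 0.357/68 = 5.2 × 10⁻³ kg m⁻⁴
  121–166 m: Δρ/Δz = 1.974/45 = 0.044 kg m⁻⁴
  166–192 m: Δρ/Δz = 0.572/26 = 0.022 kg m⁻⁴
The largest gradient is in the 121–166 m interval — the pycnocline.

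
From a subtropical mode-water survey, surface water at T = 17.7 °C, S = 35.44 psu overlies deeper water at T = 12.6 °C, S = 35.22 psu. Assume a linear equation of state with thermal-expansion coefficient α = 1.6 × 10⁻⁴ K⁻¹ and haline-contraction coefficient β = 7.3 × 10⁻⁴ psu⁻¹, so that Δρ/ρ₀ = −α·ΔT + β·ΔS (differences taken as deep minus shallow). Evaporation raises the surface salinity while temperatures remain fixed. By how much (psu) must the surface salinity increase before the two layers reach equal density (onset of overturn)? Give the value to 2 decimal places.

0.90 psu

Neutral buoyancy requires −α(T_deep − T_surf) + β(S_deep − S_surf′) = 0.
S_surf′ = S_deep − (α/β)·ΔT = 35.22 − (1.6 × 10⁻⁴/7.3 × 10⁻⁴)·(-5.1) = 36.3378 psu.
Increase required: 36.3378 − 35.44 = 0.8978 psu.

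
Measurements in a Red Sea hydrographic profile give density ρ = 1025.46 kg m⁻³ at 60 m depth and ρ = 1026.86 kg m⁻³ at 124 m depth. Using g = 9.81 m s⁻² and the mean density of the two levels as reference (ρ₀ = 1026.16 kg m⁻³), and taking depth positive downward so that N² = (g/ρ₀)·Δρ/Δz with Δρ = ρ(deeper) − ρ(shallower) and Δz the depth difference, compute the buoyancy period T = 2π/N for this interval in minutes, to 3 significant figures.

Δρ = 1026.86 − 1025.46 = 1.40 kg m⁻³ over Δz = 124 − 60 = 64 m.
N² = (9.81/1026.16) × (1.40/64) = 2.0912 × 10⁻⁴ s⁻².
N = √(2.0912 × 10⁻⁴) = 0.014461 rad s⁻¹, so T = 2π/N = 434.49 s = 7.2415 min ≈ 7.24 min.

7.24 min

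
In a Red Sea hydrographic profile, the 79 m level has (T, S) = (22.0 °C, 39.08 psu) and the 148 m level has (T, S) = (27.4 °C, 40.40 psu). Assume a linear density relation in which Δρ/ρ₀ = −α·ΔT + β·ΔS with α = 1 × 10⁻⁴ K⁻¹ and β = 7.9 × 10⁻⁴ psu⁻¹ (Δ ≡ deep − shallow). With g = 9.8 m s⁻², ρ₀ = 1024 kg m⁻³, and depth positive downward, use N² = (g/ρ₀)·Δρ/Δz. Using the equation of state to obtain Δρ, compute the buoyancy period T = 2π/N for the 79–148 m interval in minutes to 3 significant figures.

ΔT = +5.4 K, ΔS = +1.32 psu (deep − shallow).
Δρ/ρ₀ = −αΔT + βΔS = -5.40 × 10⁻⁴ + 1.0428 × 10⁻³ = 5.028 × 10⁻⁴, so Δρ ≈ 0.5149 kg m⁻³.
N² = (g/ρ₀)·Δρ/Δz = g·(Δρ/ρ₀)/Δz = 9.8 × 5.028 × 10⁻⁴ / 69 = 7.1412 × 10⁻⁵ s⁻².
N = √(7.1412 × 10⁻⁵) = 8.4506 × 10⁻³ rad s⁻¹ → T = 2π/N = 743.52 s = 12.392 min ≈ 12.4 min.

12.4 min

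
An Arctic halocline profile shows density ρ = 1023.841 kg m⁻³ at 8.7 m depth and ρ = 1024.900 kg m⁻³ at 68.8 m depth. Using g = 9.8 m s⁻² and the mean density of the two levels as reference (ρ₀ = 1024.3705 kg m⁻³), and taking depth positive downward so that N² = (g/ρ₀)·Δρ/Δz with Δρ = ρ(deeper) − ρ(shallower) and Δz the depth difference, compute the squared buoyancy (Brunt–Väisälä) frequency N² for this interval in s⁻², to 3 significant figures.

1.69 × 10⁻⁴ s⁻²

Δρ = 1024.900 − 1023.841 = 1.059 kg m⁻³ over Δz = 68.8 − 8.7 = 60.1 m.
N² = (9.8/1024.3705) × (1.059/60.1) = 1.6857 × 10⁻⁴ s⁻² ≈ 1.69 × 10⁻⁴ s⁻².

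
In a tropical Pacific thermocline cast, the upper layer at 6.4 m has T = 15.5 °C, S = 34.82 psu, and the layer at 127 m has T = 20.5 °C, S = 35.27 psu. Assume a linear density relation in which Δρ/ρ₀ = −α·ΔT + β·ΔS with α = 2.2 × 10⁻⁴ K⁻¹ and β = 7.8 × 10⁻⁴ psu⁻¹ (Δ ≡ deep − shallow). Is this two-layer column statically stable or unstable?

ΔT = 20.5 − 15.5 = +5.0 K and ΔS = 35.27 − 34.82 = +0.45 psu (deep − shallow).
−αΔT = -1.10 × 10⁻³; βΔS = 3.51 × 10⁻⁴; sum Δρ/ρ₀ = -7.49 × 10⁻⁴.
Δρ/ρ₀ < 0, so Δρ < 0: deeper water is lighter → statically unstable; the column would overturn.

unstable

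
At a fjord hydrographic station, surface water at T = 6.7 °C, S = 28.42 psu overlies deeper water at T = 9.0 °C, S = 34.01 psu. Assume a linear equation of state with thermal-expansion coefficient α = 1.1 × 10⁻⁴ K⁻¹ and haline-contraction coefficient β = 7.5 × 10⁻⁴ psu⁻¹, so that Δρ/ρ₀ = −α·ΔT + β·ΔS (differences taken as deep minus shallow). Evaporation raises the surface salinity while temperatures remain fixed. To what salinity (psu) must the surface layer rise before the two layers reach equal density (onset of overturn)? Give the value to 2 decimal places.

Neutral buoyancy requires −α(T_deep − T_surf) + β(S_deep − S_surf′) = 0.
S_surf′ = S_deep − (α/β)·ΔT = 34.01 − (1.1 × 10⁻⁴/7.5 × 10⁻⁴)·(+2.3) = 33.6727 psu.
Increase required: 33.6727 − 28.42 = 5.2527 psu.

33.67 psu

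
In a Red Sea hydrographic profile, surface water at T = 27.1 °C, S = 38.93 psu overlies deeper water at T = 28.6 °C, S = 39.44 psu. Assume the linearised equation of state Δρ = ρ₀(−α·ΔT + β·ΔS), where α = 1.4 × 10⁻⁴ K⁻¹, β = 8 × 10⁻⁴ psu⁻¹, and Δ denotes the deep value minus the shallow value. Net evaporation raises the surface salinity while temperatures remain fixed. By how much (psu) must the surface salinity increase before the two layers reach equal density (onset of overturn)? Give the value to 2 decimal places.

0.25 psu

Neutral buoyancy requires −α(T_deep − T_surf) + β(S_deep − S_surf′) = 0.
S_surf′ = S_deep − (α/β)·ΔT = 39.44 − (1.4 × 10⁻⁴/8 × 10⁻⁴)·(+1.5) = 39.1775 psu.
Increase required: 39.1775 − 38.93 = 0.2475 psu.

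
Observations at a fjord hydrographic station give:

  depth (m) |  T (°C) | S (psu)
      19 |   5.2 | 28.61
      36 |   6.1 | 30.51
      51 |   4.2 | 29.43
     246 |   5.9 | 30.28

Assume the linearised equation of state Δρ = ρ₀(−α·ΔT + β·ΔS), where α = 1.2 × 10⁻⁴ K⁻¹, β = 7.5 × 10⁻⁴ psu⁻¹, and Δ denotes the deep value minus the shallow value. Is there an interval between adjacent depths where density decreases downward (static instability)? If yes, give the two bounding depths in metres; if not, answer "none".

36–51 m

Evaluate Δρ/ρ₀ = −αΔT + βΔS across each adjacent pair:
  19–36 m: −αΔT+βΔS = −(1.2 × 10⁻⁴)(+0.9)+(7.5 × 10⁻⁴)(+1.90) = 1.3 × 10⁻³ → stable
  36–51 m: −αΔT+βΔS = −(1.2 × 10⁻⁴)(-1.9)+(7.5 × 10⁻⁴)(-1.08) = -5.8 × 10⁻⁴ → UNSTABLE
  51–246 m: −αΔT+βΔS = −(1.2 × 10⁻⁴)(+1.7)+(7.5 × 10⁻⁴)(+0.85) = 4.3 × 10⁻⁴ → stable
The 36–51 m interval has Δρ < 0: lighter water underlies denser water.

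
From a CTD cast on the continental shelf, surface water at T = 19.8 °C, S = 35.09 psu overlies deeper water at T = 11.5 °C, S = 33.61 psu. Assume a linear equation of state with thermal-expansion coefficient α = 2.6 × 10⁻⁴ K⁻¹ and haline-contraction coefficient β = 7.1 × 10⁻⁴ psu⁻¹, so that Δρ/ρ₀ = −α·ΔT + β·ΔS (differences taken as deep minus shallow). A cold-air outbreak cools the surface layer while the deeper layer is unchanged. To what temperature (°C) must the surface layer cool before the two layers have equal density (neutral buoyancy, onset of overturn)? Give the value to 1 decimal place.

Neutral buoyancy requires Δρ = 0, i.e. −α(T_deep − T_surf′) + β(S_deep − S_surf) = 0.
T_surf′ = T_deep − (β/α)·ΔS = 11.5 − (7.1 × 10⁻⁴/2.6 × 10⁻⁴)·(-1.48) = 15.542 °C.
Cooling required: 19.8 − (15.542) = 4.258 °C.

15.5 °C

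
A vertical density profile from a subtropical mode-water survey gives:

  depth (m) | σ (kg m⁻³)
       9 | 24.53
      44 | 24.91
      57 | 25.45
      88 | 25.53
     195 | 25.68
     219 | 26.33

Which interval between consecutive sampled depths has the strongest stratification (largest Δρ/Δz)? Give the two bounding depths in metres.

Compute the density gradient over each adjacent pair:
  9–44 m: Δρ/Δz = 0.38/35 = 0.011 kg m⁻⁴
  44–57 m: Δρ/Δz = 0.54/13 = 0.042 kg m⁻⁴
  57–88 m: Δρ/Δz = 0.08/31 = 2.6 × 10⁻³ kg m⁻⁴
  88–195 m: Δρ/Δz = 0.15/107 = 1.4 × 10⁻³ kg m⁻⁴
  195–219 m: Δρ/Δz = 0.65/24 = 0.027 kg m⁻⁴
The largest gradient is in the 44–57 m interval — the pycnocline.

44–57 m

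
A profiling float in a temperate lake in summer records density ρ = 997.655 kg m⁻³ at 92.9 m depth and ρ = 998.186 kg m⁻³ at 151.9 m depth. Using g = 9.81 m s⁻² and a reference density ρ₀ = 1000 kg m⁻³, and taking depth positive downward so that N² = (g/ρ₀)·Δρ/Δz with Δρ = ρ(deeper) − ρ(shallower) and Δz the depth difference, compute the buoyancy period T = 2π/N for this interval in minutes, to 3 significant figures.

11.1 min

Δρ = 998.186 − 997.655 = 0.531 kg m⁻³ over Δz = 151.9 − 92.9 = 59 m.
N² = (9.81/1000) × (0.531/59) = 8.8290 × 10⁻⁵ s⁻².
N = √(8.8290 × 10⁻⁵) = 9.3963 × 10⁻³ rad s⁻¹, so T = 2π/N = 668.69 s = 11.145 min ≈ 11.1 min.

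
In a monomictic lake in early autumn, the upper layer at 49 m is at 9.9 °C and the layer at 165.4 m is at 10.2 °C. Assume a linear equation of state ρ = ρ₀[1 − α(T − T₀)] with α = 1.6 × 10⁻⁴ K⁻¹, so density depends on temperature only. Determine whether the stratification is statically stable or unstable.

unstable

ΔT = 10.2 − 9.9 = +0.3 K, so Δρ/ρ₀ = −αΔT = -4.80 × 10⁻⁵.
Δρ/ρ₀ < 0, so Δρ < 0: deeper water is lighter → statically unstable; the column would overturn.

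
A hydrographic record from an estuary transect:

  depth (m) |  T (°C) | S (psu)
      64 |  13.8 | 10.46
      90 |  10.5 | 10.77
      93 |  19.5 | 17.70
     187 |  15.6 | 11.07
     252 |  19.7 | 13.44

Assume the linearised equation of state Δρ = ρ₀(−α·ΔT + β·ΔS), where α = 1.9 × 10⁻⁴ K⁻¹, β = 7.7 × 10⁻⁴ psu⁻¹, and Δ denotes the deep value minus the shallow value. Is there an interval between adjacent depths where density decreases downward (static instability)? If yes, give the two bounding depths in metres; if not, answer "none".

93–187 m

Evaluate Δρ/ρ₀ = −αΔT + βΔS across each adjacent pair:
  64–90 m: −αΔT+βΔS = −(1.9 × 10⁻⁴)(-3.3)+(7.7 × 10⁻⁴)(+0.31) = 8.7 × 10⁻⁴ → stable
  90–93 m: −αΔT+βΔS = −(1.9 × 10⁻⁴)(+9.0)+(7.7 × 10⁻⁴)(+6.93) = 3.6 × 10⁻³ → stable
  93–187 m: −αΔT+βΔS = −(1.9 × 10⁻⁴)(-3.9)+(7.7 × 10⁻⁴)(-6.63) = -4.4 × 10⁻³ → UNSTABLE
  187–252 m: −αΔT+βΔS = −(1.9 × 10⁻⁴)(+4.1)+(7.7 × 10⁻⁴)(+2.37) = 1.0 × 10⁻³ → stable
The 93–187 m interval has Δρ < 0: lighter water underlies denser water.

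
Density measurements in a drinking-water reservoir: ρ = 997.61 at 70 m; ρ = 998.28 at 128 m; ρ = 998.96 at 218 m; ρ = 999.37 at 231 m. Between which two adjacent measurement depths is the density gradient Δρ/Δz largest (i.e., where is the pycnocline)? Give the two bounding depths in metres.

Compute the density gradient over each adjacent pair:
  70–128 m: Δρ/Δz = 0.67/58 = 0.012 kg m⁻⁴
  128–218 m: Δρ/Δz = 0.68/90 = 7.6 × 10⁻³ kg m⁻⁴
  218–231 m: Δρ/Δz = 0.41/13 = 0.032 kg m⁻⁴
The largest gradient is in the 218–231 m interval — the pycnocline.

218–231 m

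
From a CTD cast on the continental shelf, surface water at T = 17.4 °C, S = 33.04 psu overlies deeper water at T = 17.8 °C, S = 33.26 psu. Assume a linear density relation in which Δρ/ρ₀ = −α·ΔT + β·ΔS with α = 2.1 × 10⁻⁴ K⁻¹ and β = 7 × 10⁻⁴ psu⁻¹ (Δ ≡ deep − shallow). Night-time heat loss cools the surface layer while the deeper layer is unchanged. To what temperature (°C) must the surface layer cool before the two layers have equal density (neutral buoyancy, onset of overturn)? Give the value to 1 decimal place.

Neutral buoyancy requires Δρ = 0, i.e. −α(T_deep − T_surf′) + β(S_deep − S_surf) = 0.
T_surf′ = T_deep − (β/α)·ΔS = 17.8 − (7 × 10⁻⁴/2.1 × 10⁻⁴)·(+0.22) = 17.067 °C.
Cooling required: 17.4 − (17.067) = 0.333 °C.

17.1 °C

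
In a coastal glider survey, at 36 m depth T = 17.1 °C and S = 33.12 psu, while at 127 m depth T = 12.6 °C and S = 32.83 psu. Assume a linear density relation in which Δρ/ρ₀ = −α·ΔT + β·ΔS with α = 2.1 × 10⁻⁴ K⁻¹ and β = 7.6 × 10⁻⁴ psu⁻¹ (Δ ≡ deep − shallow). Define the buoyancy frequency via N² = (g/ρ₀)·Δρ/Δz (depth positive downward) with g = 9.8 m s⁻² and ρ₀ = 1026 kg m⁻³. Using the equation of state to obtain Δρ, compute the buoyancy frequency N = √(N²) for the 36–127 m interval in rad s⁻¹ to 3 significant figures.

8.83 × 10⁻³ rad s⁻¹

ΔT = -4.5 K, ΔS = -0.29 psu (deep − shallow).
Δρ/ρ₀ = −αΔT + βΔS = 9.45 × 10⁻⁴ − 2.204 × 10⁻⁴ = 7.246 × 10⁻⁴, so Δρ ≈ 0.7434 kg m⁻³.
N² = (g/ρ₀)·Δρ/Δz = g·(Δρ/ρ₀)/Δz = 9.8 × 7.246 × 10⁻⁴ / 91 = 7.8034 × 10⁻⁵ s⁻².
N = √(7.8034 × 10⁻⁵) = 8.8337 × 10⁻³ rad s⁻¹ ≈ 8.83 × 10⁻³ rad s⁻¹.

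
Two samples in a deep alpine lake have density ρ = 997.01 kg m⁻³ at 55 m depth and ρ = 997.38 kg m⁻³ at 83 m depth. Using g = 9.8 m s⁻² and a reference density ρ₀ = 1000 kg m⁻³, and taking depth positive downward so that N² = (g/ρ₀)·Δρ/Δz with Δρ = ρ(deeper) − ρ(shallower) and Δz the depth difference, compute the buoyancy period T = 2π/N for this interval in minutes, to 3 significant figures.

9.20 min

Δρ = 997.38 − 997.01 = 0.37 kg m⁻³ over Δz = 83 − 55 = 28 m.
N² = (9.8/1000) × (0.37/28) = 1.2950 × 10⁻⁴ s⁻².
N = √(1.2950 × 10⁻⁴) = 0.011380 rad s⁻¹, so T = 2π/N = 552.13 s = 9.2022 min ≈ 9.20 min.
Since Δρ > 0 the layer is stably stratified.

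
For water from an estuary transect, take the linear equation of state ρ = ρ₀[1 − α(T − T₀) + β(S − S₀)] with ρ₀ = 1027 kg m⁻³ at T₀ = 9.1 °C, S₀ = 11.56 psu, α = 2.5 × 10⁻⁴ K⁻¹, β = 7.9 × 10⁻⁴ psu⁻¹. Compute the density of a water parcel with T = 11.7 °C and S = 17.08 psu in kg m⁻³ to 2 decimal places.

T − T₀ = +2.6 K, S − S₀ = +5.52 psu.
Bracket = 1 − α·(+2.6) + β·(+5.52) = 1 + (3.7108 × 10⁻³) = 1.0037108.
ρ = 1027 × 1.0037108 = 1030.81 kg m⁻³.

1030.81 kg m⁻³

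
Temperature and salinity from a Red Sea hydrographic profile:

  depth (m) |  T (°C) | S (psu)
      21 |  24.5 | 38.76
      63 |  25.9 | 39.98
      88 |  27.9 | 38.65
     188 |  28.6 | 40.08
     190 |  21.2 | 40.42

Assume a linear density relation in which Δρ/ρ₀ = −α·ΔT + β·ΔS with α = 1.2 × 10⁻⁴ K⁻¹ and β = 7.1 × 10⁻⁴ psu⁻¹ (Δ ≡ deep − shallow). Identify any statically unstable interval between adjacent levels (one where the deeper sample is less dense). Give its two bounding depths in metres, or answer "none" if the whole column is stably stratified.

63–88 m

Evaluate Δρ/ρ₀ = −αΔT + βΔS across each adjacent pair:
  21–63 m: −αΔT+βΔS = −(1.2 × 10⁻⁴)(+1.4)+(7.1 × 10⁻⁴)(+1.22) = 7.0 × 10⁻⁴ → stable
  63–88 m: −αΔT+βΔS = −(1.2 × 10⁻⁴)(+2.0)+(7.1 × 10⁻⁴)(-1.33) = -1.2 × 10⁻³ → UNSTABLE
  88–188 m: −αΔT+βΔS = −(1.2 × 10⁻⁴)(+0.7)+(7.1 × 10⁻⁴)(+1.43) = 9.3 × 10⁻⁴ → stable
  188–190 m: −αΔT+βΔS = −(1.2 × 10⁻⁴)(-7.4)+(7.1 × 10⁻⁴)(+0.34) = 1.1 × 10⁻³ → stable
The 63–88 m interval has Δρ < 0: lighter water underlies denser water.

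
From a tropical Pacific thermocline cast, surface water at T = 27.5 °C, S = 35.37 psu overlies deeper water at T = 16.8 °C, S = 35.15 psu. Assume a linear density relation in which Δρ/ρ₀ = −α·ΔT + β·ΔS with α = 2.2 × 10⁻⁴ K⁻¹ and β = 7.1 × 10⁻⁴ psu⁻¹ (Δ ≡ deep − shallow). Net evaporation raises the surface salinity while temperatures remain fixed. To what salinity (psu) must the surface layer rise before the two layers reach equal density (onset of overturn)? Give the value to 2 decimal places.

38.47 psu

Neutral buoyancy requires −α(T_deep − T_surf) + β(S_deep − S_surf′) = 0.
S_surf′ = S_deep − (α/β)·ΔT = 35.15 − (2.2 × 10⁻⁴/7.1 × 10⁻⁴)·(-10.7) = 38.4655 psu.
Increase required: 38.4655 − 35.37 = 3.0955 psu.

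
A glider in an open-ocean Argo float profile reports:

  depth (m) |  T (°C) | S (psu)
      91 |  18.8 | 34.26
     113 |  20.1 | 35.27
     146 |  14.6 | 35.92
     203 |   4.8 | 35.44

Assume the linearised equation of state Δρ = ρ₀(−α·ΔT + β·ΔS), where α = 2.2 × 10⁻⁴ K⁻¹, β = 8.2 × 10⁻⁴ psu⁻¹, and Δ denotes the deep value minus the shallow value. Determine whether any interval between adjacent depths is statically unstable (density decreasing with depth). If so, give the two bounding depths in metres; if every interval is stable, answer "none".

Evaluate Δρ/ρ₀ = −αΔT + βΔS across each adjacent pair:
  91–113 m: −αΔT+βΔS = −(2.2 × 10⁻⁴)(+1.3)+(8.2 × 10⁻⁴)(+1.01) = 5.4 × 10⁻⁴ → stable
  113–146 m: −αΔT+βΔS = −(2.2 × 10⁻⁴)(-5.5)+(8.2 × 10⁻⁴)(+0.65) = 1.7 × 10⁻³ → stable
  146–203 m: −αΔT+βΔS = −(2.2 × 10⁻⁴)(-9.8)+(8.2 × 10⁻⁴)(-0.48) = 1.8 × 10⁻³ → stable
Every interval has Δρ > 0: the column is stably stratified throughout.

none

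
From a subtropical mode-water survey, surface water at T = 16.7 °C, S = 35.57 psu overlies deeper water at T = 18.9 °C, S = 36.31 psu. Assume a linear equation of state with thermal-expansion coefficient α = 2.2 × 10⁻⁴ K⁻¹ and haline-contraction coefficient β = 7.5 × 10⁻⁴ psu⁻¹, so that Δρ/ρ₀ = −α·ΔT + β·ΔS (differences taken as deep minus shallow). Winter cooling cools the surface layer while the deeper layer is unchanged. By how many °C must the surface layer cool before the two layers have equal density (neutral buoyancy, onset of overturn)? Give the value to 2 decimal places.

0.32 °C

Neutral buoyancy requires Δρ = 0, i.e. −α(T_deep − T_surf′) + β(S_deep − S_surf) = 0.
T_surf′ = T_deep − (β/α)·ΔS = 18.9 − (7.5 × 10⁻⁴/2.2 × 10⁻⁴)·(+0.74) = 16.3773 °C.
Cooling required: 16.7 − (16.3773) = 0.3227 °C.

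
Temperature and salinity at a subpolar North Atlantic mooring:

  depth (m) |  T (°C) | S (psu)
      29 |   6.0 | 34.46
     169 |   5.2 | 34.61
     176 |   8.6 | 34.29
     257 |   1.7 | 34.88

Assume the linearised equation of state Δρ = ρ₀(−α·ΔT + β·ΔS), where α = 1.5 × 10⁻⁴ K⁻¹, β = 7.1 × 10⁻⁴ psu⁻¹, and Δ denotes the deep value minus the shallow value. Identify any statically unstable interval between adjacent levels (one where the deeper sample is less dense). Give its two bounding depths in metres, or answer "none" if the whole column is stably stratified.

169–176 m

Evaluate Δρ/ρ₀ = −αΔT + βΔS across each adjacent pair:
  29–169 m: −αΔT+βΔS = −(1.5 × 10⁻⁴)(-0.8)+(7.1 × 10⁻⁴)(+0.15) = 2.3 × 10⁻⁴ → stable
  169–176 m: −αΔT+βΔS = −(1.5 × 10⁻⁴)(+3.4)+(7.1 × 10⁻⁴)(-0.32) = -7.4 × 10⁻⁴ → UNSTABLE
  176–257 m: −αΔT+βΔS = −(1.5 × 10⁻⁴)(-6.9)+(7.1 × 10⁻⁴)(+0.59) = 1.5 × 10⁻³ → stable
The 169–176 m interval has Δρ < 0: lighter water underlies denser water.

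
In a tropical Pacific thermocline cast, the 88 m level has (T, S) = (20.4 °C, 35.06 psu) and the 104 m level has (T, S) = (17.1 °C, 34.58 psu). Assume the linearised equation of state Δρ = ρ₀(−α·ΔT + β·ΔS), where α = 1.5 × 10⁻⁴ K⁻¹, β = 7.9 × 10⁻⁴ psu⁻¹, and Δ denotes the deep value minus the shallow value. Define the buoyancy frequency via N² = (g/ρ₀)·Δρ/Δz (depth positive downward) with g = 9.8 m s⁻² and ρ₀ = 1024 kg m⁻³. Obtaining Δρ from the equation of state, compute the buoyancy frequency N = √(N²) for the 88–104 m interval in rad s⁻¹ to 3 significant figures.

8.42 × 10⁻³ rad s⁻¹

ΔT = -3.3 K, ΔS = -0.48 psu (deep − shallow).
Δρ/ρ₀ = −αΔT + βΔS = 4.95 × 10⁻⁴ − 3.792 × 10⁻⁴ = 1.158 × 10⁻⁴, so Δρ ≈ 0.1186 kg m⁻³.
N² = (g/ρ₀)·Δρ/Δz = g·(Δρ/ρ₀)/Δz = 9.8 × 1.158 × 10⁻⁴ / 16 = 7.0927 × 10⁻⁵ s⁻².
N = √(7.0927 × 10⁻⁵) = 8.4218 × 10⁻³ rad s⁻¹ ≈ 8.42 × 10⁻³ rad s⁻¹.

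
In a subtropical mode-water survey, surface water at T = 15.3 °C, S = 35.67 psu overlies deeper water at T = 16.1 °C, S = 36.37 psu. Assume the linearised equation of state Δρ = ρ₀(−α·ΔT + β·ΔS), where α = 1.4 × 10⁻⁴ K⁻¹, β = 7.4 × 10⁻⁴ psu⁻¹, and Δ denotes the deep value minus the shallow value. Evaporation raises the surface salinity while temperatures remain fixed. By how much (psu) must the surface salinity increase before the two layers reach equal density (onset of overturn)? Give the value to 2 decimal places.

0.55 psu

Neutral buoyancy requires −α(T_deep − T_surf) + β(S_deep − S_surf′) = 0.
S_surf′ = S_deep − (α/β)·ΔT = 36.37 − (1.4 × 10⁻⁴/7.4 × 10⁻⁴)·(+0.8) = 36.2186 psu.
Increase required: 36.2186 − 35.67 = 0.5486 psu.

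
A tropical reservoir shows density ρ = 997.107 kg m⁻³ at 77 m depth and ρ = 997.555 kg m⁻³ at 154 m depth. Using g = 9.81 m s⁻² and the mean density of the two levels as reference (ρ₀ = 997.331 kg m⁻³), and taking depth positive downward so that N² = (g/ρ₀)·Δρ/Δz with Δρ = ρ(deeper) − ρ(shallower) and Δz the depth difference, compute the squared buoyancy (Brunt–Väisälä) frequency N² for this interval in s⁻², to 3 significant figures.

5.72 × 10⁻⁵ s⁻²

Δρ = 997.555 − 997.107 = 0.448 kg m⁻³ over Δz = 154 − 77 = 77 m.
N² = (9.81/997.331) × (0.448/77) = 5.7229 × 10⁻⁵ s⁻² ≈ 5.72 × 10⁻⁵ s⁻².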